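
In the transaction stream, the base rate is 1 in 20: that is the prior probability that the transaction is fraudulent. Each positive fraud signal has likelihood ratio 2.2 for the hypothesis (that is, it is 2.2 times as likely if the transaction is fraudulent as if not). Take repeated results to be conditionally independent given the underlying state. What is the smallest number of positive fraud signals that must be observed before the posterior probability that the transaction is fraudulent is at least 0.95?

8

Prior odds: 0.05 ÷ 0.95 = 1/19.
Likelihood ratio per positive fraud signal = 2.2.
Target odds: 0.95 ÷ 0.05 = 19.
Need (1/19) × 2.2ⁿ ≥ 19, i.e. 2.2ⁿ ≥ 361.
2.2⁷ = 19487171/78125 falls short of 361 but 2.2⁸ = 214358881/390625 reaches it, so n = 8.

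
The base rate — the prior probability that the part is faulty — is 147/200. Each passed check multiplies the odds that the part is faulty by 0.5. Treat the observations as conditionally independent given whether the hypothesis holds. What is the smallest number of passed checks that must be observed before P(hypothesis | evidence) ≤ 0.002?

11

Prior odds = 0.735/0.265 = 147/53.
Likelihood ratio per passed check = 0.5.
Target posterior odds = 0.002/0.998 = 1/499.
Require 0.5ⁿ ≤ 1/499 ÷ (147/53) = 53/73353.
0.5¹⁰ = 1/1024 is still above 53/73353 but 0.5¹¹ = 1/2048 is at or below it, so n = 11.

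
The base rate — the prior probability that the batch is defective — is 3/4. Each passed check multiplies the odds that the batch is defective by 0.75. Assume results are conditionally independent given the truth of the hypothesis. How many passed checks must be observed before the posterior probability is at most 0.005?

23

Prior odds: 0.75 ÷ 0.25 = 3.
Likelihood ratio per passed check = 0.75.
Target posterior odds = 0.005/0.995 = 1/199.
Require 0.75ⁿ ≤ 1/199 ÷ 3 = 1/597.
0.75²² ≈0.00178381 is still above 1/597 but 0.75²³ ≈0.00133786 is at or below it, so n = 23.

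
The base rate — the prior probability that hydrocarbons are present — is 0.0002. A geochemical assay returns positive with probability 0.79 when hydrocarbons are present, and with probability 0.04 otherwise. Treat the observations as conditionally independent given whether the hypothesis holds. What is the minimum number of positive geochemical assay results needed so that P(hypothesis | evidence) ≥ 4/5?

4

Prior odds: 0.0002 ÷ 0.9998 = 1/4999.
Likelihood ratio of a positive result = 0.79/0.04 = 19.75.
Target odds: 0.8 ÷ 0.2 = 4.
Need (1/4999) × 19.75ⁿ ≥ 4, i.e. 19.75ⁿ ≥ 19996.
19.75³ = 7703.734375 falls short of 19996 but 19.75⁴ = 38950081/256 reaches it, so n = 4.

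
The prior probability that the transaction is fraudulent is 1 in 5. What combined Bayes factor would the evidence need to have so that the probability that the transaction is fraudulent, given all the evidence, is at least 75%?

Prior odds = 0.2/0.8 = 0.25.
Target odds = 0.75/0.25 = 3.
Required Bayes factor = 3 ÷ 0.25 = 12.

12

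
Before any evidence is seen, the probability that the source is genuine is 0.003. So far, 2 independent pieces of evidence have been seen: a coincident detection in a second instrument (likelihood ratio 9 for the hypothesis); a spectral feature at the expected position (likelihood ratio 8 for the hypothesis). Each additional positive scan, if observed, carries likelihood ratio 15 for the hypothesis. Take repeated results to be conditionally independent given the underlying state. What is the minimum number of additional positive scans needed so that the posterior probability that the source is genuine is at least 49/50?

Prior odds = 0.003/0.997 = 3/997.
Combined Bayes factor of the evidence already in hand = 9 × 8 = 72.
Odds after that evidence = (3/997) × 72 = 216/997.
Target odds = 0.98/0.02 = 49.
Need 15ⁿ ≥ 49 ÷ (216/997) = 48853/216.
15² = 225 falls short of 48853/216 but 15³ = 3375 reaches it, so n = 3.

3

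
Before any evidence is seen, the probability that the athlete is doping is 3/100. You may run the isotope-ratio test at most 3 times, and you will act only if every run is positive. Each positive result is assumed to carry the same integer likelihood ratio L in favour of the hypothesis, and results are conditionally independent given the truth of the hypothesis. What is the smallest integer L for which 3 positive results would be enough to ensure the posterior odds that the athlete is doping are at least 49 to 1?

12

Prior odds = 0.03/0.97 = 3/97.
Target odds = 49.
Need L³ ≥ 49 ÷ (3/97) = 4753/3.
11³ = 1331 < 4753/3 ≤ 1728 = 12³, so L = 12.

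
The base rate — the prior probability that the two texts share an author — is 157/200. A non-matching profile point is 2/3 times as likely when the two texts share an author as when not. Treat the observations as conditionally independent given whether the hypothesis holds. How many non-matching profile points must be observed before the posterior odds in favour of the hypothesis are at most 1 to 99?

Prior odds: 0.785 ÷ 0.215 = 157/43.
Likelihood ratio per non-matching profile point = 2/3.
Target odds = 1/99.
Require (2/3)ⁿ ≤ 1/99 ÷ (157/43) = 43/15543.
(2/3)¹⁴ = 16384/4782969 is still above 43/15543 but (2/3)¹⁵ = 32768/14348907 is at or below it, so n = 15.

15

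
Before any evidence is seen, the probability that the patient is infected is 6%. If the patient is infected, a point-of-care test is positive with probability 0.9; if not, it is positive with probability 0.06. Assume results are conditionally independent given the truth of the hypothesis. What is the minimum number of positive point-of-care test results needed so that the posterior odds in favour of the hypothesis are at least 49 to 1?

3

Prior odds: 0.06 ÷ 0.94 = 3/47.
Likelihood ratio of a positive = 0.9/0.06 = 15.
Target odds = 49.
Need (3/47) × 15ⁿ ≥ 49, i.e. 15ⁿ ≥ 2303/3.
15² = 225 falls short of 2303/3 but 15³ = 3375 reaches it, so n = 3.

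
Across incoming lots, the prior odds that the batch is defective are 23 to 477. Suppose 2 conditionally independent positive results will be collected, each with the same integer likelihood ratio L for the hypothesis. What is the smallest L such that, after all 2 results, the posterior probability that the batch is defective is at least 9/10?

14

Prior odds = 23/477.
Target odds = 0.9/0.1 = 9.
Need L² ≥ 9 ÷ (23/477) = 4293/23.
13² = 169 < 4293/23 ≤ 196 = 14², so L = 14.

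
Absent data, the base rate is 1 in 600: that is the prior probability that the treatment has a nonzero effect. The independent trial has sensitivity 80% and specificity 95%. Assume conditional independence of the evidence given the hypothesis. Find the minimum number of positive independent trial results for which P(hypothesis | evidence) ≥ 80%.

Prior odds = (1/600)/(599/600) = 1/599.
False-positive rate = 1 − 0.95 = 0.05; likelihood ratio of a positive = 0.8/0.05 = 16.
Target odds: 0.8 ÷ 0.2 = 4.
Need (1/599) × 16ⁿ ≥ 4, i.e. 16ⁿ ≥ 2396.
16² = 256 falls short of 2396 but 16³ = 4096 reaches it, so n = 3.

3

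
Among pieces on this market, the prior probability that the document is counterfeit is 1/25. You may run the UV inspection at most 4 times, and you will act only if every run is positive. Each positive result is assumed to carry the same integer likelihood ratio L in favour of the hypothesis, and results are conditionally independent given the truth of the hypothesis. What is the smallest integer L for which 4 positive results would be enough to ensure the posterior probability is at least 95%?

5

Prior odds = 0.04/0.96 = 1/24.
Target odds = 0.95/0.05 = 19.
Need L⁴ ≥ 19 ÷ (1/24) = 456.
4⁴ = 256 < 456 ≤ 625 = 5⁴, so L = 5.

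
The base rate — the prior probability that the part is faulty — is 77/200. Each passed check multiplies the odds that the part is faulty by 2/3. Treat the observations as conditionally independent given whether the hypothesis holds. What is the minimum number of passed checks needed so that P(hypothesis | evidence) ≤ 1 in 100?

11

Prior odds: 0.385 ÷ 0.615 = 77/123.
Likelihood ratio per passed check = 2/3.
Target posterior odds = 0.01/0.99 = 1/99.
Require (2/3)ⁿ ≤ 1/99 ÷ (77/123) = 41/2541.
(2/3)¹⁰ = 1024/59049 is still above 41/2541 but (2/3)¹¹ = 2048/177147 is at or below it, so n = 11.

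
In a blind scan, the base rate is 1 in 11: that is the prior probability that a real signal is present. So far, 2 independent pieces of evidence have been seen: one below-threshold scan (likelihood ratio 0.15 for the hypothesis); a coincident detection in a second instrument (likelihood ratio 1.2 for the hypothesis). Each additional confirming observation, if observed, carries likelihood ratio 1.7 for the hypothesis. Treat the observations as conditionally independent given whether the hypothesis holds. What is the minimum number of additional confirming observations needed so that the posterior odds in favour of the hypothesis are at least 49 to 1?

Prior odds = (1/11)/(10/11) = 0.1.
Combined Bayes factor of the evidence already in hand = 0.15 × 1.2 = 0.18.
Odds after that evidence = 0.1 × 0.18 = 0.018.
Target odds = 49.
Need 1.7ⁿ ≥ 49 ÷ 0.018 = 24500/9.
1.7¹⁴ ≈1683.78 falls short of 24500/9 but 1.7¹⁵ ≈2862.42 reaches it, so n = 15.

15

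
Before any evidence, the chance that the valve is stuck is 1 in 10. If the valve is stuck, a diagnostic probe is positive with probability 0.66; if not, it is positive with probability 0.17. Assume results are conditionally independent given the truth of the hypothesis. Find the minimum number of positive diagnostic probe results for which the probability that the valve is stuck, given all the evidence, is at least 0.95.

4

Prior odds: 0.1 ÷ 0.9 = 1/9.
Likelihood ratio of a positive = 0.66/0.17 = 66/17.
Target posterior odds = 0.95/0.05 = 19.
Need (1/9) × (66/17)ⁿ ≥ 19, i.e. (66/17)ⁿ ≥ 171.
(66/17)³ = 287496/4913 falls short of 171 but (66/17)⁴ = 18974736/83521 reaches it, so n = 4.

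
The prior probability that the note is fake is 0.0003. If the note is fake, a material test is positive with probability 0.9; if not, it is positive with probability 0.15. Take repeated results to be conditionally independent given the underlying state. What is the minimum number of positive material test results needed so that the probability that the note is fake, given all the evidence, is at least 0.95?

Prior odds: 0.0003 ÷ 0.9997 = 3/9997.
Likelihood ratio of a positive = 0.9/0.15 = 6.
Target posterior odds = 0.95/0.05 = 19.
Need (3/9997) × 6ⁿ ≥ 19, i.e. 6ⁿ ≥ 189943/3.
6⁶ = 46656 falls short of 189943/3 but 6⁷ = 279936 reaches it, so n = 7.

7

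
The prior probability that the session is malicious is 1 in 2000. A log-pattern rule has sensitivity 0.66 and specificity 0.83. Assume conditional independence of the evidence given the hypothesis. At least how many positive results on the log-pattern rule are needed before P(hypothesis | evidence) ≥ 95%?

Prior odds: 0.0005 ÷ 0.9995 = 1/1999.
False-positive rate = 1 − 0.83 = 0.17; likelihood ratio of a positive = 0.66/0.17 = 66/17.
Target posterior odds = 0.95/0.05 = 19.
Need (1/1999) × (66/17)ⁿ ≥ 19, i.e. (66/17)ⁿ ≥ 37981.
(66/17)⁷ ≈13294.3 falls short of 37981 but (66/17)⁸ ≈51613.1 reaches it, so n = 8.

8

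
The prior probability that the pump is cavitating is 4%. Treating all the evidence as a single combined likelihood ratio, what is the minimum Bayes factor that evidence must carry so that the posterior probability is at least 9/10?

216

Prior odds = 0.04/0.96 = 1/24.
Target odds = 0.9/0.1 = 9.
Required Bayes factor = 9 ÷ (1/24) = 216.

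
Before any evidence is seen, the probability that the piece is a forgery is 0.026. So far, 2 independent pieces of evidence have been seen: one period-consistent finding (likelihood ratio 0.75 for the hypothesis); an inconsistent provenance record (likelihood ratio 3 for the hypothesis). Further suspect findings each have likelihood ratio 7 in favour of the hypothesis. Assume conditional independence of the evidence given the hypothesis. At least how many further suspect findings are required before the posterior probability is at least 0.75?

Prior odds = 0.026/0.974 = 13/487.
Combined Bayes factor of the evidence already in hand = 0.75 × 3 = 2.25.
Odds after that evidence = (13/487) × 2.25 = 117/1948.
Target odds = 0.75/0.25 = 3.
Need 7ⁿ ≥ 3 ÷ (117/1948) = 1948/39.
7² = 49 falls short of 1948/39 but 7³ = 343 reaches it, so n = 3.

3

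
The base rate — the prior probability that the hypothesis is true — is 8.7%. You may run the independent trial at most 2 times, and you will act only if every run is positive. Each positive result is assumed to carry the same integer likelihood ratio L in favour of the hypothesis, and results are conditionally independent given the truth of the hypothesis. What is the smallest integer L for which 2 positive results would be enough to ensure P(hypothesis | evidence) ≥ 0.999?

Prior odds = 0.087/0.913 = 87/913.
Target odds = 0.999/0.001 = 999.
Need L² ≥ 999 ÷ (87/913) = 304029/29.
102² = 10404 < 304029/29 ≤ 10609 = 103², so L = 103.

103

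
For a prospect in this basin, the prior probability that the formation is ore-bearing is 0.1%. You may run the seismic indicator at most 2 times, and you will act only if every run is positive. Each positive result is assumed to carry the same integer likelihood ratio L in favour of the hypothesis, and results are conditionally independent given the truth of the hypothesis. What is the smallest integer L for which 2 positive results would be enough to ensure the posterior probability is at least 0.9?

95

Prior odds = 0.001/0.999 = 1/999.
Target odds = 0.9/0.1 = 9.
Need L² ≥ 9 ÷ (1/999) = 8991.
94² = 8836 < 8991 ≤ 9025 = 95², so L = 95.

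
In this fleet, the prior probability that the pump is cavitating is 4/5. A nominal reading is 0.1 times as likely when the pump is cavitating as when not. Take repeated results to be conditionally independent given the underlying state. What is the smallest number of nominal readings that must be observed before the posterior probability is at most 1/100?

3

Prior odds = 0.8/0.2 = 4.
Likelihood ratio per nominal reading = 0.1.
Target posterior odds = 0.01/0.99 = 1/99.
Need 4 × 0.1ⁿ ≤ 1/99, i.e. 0.1ⁿ ≤ 1/396.
0.1² = 0.01 is still above 1/396 but 0.1³ = 0.001 is at or below it, so n = 3.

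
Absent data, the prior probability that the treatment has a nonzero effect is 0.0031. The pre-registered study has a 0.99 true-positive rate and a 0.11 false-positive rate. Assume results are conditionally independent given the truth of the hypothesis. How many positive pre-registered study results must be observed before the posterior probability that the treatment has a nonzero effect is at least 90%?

Prior odds = 0.0031/0.9969 = 31/9969.
Likelihood ratio of a positive result = 0.99/0.11 = 9.
Target posterior odds = 0.9/0.1 = 9.
Need (31/9969) × 9ⁿ ≥ 9, i.e. 9ⁿ ≥ 89721/31.
9³ = 729 falls short of 89721/31 but 9⁴ = 6561 reaches it, so n = 4.

4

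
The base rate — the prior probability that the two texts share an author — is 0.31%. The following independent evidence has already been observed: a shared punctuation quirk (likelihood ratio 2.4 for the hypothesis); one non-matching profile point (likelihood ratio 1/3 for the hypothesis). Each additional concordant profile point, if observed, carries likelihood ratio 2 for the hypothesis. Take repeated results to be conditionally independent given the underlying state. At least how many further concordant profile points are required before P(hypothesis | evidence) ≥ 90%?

Prior odds = 0.0031/0.9969 = 31/9969.
Combined Bayes factor of the evidence already in hand = 2.4 × (1/3) = 0.8.
Odds after that evidence = (31/9969) × 0.8 = 124/49845.
Target odds = 0.9/0.1 = 9.
Need 2ⁿ ≥ 9 ÷ (124/49845) = 448605/124.
2¹¹ = 2048 falls short of 448605/124 but 2¹² = 4096 reaches it, so n = 12.

12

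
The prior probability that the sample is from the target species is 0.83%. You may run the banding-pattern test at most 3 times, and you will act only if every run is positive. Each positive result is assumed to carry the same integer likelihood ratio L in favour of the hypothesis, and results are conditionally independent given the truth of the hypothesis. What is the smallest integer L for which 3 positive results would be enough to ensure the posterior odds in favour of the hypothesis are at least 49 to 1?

Prior odds = 0.0083/0.9917 = 83/9917.
Target odds = 49.
Need L³ ≥ 49 ÷ (83/9917) = 485933/83.
18³ = 5832 < 485933/83 ≤ 6859 = 19³, so L = 19.

19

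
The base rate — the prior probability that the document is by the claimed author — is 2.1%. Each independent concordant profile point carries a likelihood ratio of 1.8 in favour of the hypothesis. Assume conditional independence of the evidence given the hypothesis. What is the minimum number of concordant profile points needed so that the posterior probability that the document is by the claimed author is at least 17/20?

Prior odds: 0.021 ÷ 0.979 = 21/979.
Likelihood ratio per concordant profile point = 1.8.
Target posterior odds = 0.85/0.15 = 17/3.
Require 1.8ⁿ ≥ 17/3 ÷ (21/979) = 16643/63.
1.8⁹ = 387420489/1953125 falls short of 16643/63 but 1.8¹⁰ ≈357.047 reaches it, so n = 10.

10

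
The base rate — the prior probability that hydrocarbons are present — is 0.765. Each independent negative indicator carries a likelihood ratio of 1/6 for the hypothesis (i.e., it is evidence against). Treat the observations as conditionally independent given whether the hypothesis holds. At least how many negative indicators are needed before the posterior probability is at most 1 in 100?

4

Prior odds = 0.765/0.235 = 153/47.
Likelihood ratio per negative indicator = 1/6.
Target posterior odds = 0.01/0.99 = 1/99.
Need (153/47) × (1/6)ⁿ ≤ 1/99, i.e. (1/6)ⁿ ≤ 47/15147.
(1/6)³ = 1/216 is still above 47/15147 but (1/6)⁴ = 1/1296 is at or below it, so n = 4.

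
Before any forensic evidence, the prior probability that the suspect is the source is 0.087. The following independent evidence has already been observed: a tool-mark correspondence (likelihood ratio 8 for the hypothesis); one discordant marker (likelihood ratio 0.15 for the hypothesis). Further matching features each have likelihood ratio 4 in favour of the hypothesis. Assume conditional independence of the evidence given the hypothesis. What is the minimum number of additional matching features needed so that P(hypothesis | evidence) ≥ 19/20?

4

Prior odds = 0.087/0.913 = 87/913.
Combined Bayes factor of the evidence already in hand = 8 × 0.15 = 1.2.
Odds after that evidence = (87/913) × 1.2 = 522/4565.
Target odds = 0.95/0.05 = 19.
Need 4ⁿ ≥ 19 ÷ (522/4565) = 86735/522.
4³ = 64 falls short of 86735/522 but 4⁴ = 256 reaches it, so n = 4.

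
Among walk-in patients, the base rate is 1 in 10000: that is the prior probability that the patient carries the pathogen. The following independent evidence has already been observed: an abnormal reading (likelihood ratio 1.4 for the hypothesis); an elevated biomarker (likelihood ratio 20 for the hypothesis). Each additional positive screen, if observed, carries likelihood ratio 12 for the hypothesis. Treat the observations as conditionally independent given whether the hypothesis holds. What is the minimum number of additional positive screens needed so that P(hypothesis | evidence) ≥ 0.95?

4

Prior odds = 0.0001/0.9999 = 1/9999.
Combined Bayes factor of the evidence already in hand = 1.4 × 20 = 28.
Odds after that evidence = (1/9999) × 28 = 28/9999.
Target odds = 0.95/0.05 = 19.
Need 12ⁿ ≥ 19 ÷ (28/9999) = 189981/28.
12³ = 1728 falls short of 189981/28 but 12⁴ = 20736 reaches it, so n = 4.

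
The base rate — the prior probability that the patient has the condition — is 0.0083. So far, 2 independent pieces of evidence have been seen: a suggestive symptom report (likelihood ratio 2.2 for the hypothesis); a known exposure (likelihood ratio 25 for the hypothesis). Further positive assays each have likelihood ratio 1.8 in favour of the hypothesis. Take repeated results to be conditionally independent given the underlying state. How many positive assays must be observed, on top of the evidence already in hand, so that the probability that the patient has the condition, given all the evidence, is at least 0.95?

7

Prior odds = 0.0083/0.9917 = 83/9917.
Combined Bayes factor of the evidence already in hand = 2.2 × 25 = 55.
Odds after that evidence = (83/9917) × 55 = 4565/9917.
Target odds = 0.95/0.05 = 19.
Need 1.8ⁿ ≥ 19 ÷ (4565/9917) = 188423/4565.
1.8⁶ = 531441/15625 falls short of 188423/4565 but 1.8⁷ = 4782969/78125 reaches it, so n = 7.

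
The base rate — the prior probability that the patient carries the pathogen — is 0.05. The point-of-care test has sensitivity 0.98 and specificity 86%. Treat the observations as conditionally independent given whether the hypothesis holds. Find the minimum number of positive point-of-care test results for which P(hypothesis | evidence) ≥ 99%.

4

Prior odds: 0.05 ÷ 0.95 = 1/19.
False-positive rate = 1 − 0.86 = 0.14; likelihood ratio of a positive = 0.98/0.14 = 7.
Target posterior odds = 0.99/0.01 = 99.
Need (1/19) × 7ⁿ ≥ 99, i.e. 7ⁿ ≥ 1881.
7³ = 343 falls short of 1881 but 7⁴ = 2401 reaches it, so n = 4.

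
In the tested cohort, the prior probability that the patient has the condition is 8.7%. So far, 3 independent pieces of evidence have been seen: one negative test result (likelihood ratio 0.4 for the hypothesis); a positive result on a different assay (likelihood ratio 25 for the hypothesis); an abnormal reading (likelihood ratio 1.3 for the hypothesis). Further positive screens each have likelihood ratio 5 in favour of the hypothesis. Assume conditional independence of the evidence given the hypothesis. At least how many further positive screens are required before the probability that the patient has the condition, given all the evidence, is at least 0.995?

Prior odds = 0.087/0.913 = 87/913.
Combined Bayes factor of the evidence already in hand = 0.4 × 25 × 1.3 = 13.
Odds after that evidence = (87/913) × 13 = 1131/913.
Target odds = 0.995/0.005 = 199.
Need 5ⁿ ≥ 199 ÷ (1131/913) = 181687/1131.
5³ = 125 falls short of 181687/1131 but 5⁴ = 625 reaches it, so n = 4.

4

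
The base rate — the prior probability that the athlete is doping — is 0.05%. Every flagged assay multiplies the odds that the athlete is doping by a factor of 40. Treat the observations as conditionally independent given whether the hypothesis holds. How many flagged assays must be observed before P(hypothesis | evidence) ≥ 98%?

4

Prior odds: 0.0005 ÷ 0.9995 = 1/1999.
Likelihood ratio per flagged assay = 40.
Target posterior odds = 0.98/0.02 = 49.
Need (1/1999) × 40ⁿ ≥ 49, i.e. 40ⁿ ≥ 97951.
40³ = 64000 falls short of 97951 but 40⁴ = 2560000 reaches it, so n = 4.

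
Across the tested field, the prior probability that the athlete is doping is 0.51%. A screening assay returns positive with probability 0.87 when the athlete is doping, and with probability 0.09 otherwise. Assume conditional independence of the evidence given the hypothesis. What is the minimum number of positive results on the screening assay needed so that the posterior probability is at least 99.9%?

Prior odds: 0.0051 ÷ 0.9949 = 51/9949.
Likelihood ratio of a positive result = 0.87/0.09 = 29/3.
Target posterior odds = 0.999/0.001 = 999.
Need (51/9949) × (29/3)ⁿ ≥ 999, i.e. (29/3)ⁿ ≥ 3313017/17.
(29/3)⁵ = 20511149/243 falls short of 3313017/17 but (29/3)⁶ = 594823321/729 reaches it, so n = 6.

6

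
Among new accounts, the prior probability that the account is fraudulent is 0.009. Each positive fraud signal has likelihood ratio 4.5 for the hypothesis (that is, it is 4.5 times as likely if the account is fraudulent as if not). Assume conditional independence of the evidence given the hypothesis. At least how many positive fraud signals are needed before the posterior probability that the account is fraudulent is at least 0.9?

Prior odds = 0.009/0.991 = 9/991.
Likelihood ratio per positive fraud signal = 4.5.
Target posterior odds = 0.9/0.1 = 9.
Need (9/991) × 4.5ⁿ ≥ 9, i.e. 4.5ⁿ ≥ 991.
4.5⁴ = 410.0625 falls short of 991 but 4.5⁵ = 1845.28125 reaches it, so n = 5.

5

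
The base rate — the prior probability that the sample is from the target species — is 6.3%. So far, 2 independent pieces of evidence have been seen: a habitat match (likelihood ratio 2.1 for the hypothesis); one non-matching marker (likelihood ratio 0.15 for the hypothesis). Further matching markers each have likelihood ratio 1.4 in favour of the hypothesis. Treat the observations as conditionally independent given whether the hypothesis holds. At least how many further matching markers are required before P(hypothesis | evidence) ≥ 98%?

Prior odds = 0.063/0.937 = 63/937.
Combined Bayes factor of the evidence already in hand = 2.1 × 0.15 = 0.315.
Odds after that evidence = (63/937) × 0.315 = 3969/187400.
Target odds = 0.98/0.02 = 49.
Need 1.4ⁿ ≥ 49 ÷ (3969/187400) = 187400/81.
1.4²³ ≈2295.86 falls short of 187400/81 but 1.4²⁴ ≈3214.2 reaches it, so n = 24.

24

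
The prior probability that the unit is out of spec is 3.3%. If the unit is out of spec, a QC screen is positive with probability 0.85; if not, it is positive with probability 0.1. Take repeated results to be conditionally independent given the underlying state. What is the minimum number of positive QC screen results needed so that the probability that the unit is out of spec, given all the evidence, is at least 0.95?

Prior odds: 0.033 ÷ 0.967 = 33/967.
Likelihood ratio of a positive = 0.85/0.1 = 8.5.
Target odds: 0.95 ÷ 0.05 = 19.
Require 8.5ⁿ ≥ 19 ÷ (33/967) = 18373/33.
8.5² = 72.25 falls short of 18373/33 but 8.5³ = 614.125 reaches it, so n = 3.

3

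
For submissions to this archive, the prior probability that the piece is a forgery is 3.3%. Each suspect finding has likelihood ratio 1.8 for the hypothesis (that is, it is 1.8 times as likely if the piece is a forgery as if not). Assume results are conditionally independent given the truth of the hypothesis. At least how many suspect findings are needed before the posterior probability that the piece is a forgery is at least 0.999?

18

Prior odds = 0.033/0.967 = 33/967.
Likelihood ratio per suspect finding = 1.8.
Target posterior odds = 0.999/0.001 = 999.
Require 1.8ⁿ ≥ 999 ÷ (33/967) = 322011/11.
1.8¹⁷ ≈21859.1 falls short of 322011/11 but 1.8¹⁸ ≈39346.4 reaches it, so n = 18.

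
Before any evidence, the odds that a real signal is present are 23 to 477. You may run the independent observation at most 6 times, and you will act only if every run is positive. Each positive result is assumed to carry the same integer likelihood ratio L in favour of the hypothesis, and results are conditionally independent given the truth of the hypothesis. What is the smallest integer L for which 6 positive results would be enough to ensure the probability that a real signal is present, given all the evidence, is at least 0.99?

Prior odds = 23/477.
Target odds = 0.99/0.01 = 99.
Need L⁶ ≥ 99 ÷ (23/477) = 47223/23.
3⁶ = 729 < 47223/23 ≤ 4096 = 4⁶, so L = 4.

4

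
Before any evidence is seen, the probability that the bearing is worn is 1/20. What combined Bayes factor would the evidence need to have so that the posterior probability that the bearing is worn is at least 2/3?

Prior odds = 0.05/0.95 = 1/19.
Target odds = (2/3)/(1/3) = 2.
Required Bayes factor = 2 ÷ (1/19) = 38.

38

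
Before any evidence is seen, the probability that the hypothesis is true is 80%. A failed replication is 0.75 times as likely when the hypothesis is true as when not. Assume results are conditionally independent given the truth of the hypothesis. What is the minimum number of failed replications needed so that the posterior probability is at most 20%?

10

Prior odds = 0.8/0.2 = 4.
Likelihood ratio per failed replication = 0.75.
Target odds: 0.2 ÷ 0.8 = 0.25.
Need 4 × 0.75ⁿ ≤ 0.25, i.e. 0.75ⁿ ≤ 0.0625.
0.75⁹ = 19683/262144 is still above 0.0625 but 0.75¹⁰ = 59049/1048576 is at or below it, so n = 10.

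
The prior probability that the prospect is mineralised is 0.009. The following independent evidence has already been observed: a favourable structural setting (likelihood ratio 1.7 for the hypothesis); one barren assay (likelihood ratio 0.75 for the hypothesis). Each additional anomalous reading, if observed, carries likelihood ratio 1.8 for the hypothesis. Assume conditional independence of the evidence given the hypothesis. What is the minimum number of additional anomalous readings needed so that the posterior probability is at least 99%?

Prior odds = 0.009/0.991 = 9/991.
Combined Bayes factor of the evidence already in hand = 1.7 × 0.75 = 1.275.
Odds after that evidence = (9/991) × 1.275 = 459/39640.
Target odds = 0.99/0.01 = 99.
Need 1.8ⁿ ≥ 99 ÷ (459/39640) = 436040/51.
1.8¹⁵ ≈6746.64 falls short of 436040/51 but 1.8¹⁶ ≈12144 reaches it, so n = 16.

16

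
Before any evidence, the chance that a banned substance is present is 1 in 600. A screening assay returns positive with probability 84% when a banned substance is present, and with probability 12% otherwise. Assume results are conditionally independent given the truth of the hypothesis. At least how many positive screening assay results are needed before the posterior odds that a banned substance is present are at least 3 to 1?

Prior odds: (1/600) ÷ (599/600) = 1/599.
Likelihood ratio of a positive result = 0.84/0.12 = 7.
Target odds = 3.
Require 7ⁿ ≥ 3 ÷ (1/599) = 1797.
7³ = 343 falls short of 1797 but 7⁴ = 2401 reaches it, so n = 4.

4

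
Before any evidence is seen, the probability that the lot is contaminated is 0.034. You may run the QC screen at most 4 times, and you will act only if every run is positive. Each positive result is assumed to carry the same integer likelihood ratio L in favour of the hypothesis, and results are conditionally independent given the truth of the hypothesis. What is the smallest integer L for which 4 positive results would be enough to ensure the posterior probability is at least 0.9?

Prior odds = 0.034/0.966 = 17/483.
Target odds = 0.9/0.1 = 9.
Need L⁴ ≥ 9 ÷ (17/483) = 4347/17.
3⁴ = 81 < 4347/17 ≤ 256 = 4⁴, so L = 4.

4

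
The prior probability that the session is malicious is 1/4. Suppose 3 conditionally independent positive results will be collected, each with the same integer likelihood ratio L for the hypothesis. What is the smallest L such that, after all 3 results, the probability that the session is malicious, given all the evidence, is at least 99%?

Prior odds = 0.25/0.75 = 1/3.
Target odds = 0.99/0.01 = 99.
Need L³ ≥ 99 ÷ (1/3) = 297.
6³ = 216 < 297 ≤ 343 = 7³, so L = 7.

7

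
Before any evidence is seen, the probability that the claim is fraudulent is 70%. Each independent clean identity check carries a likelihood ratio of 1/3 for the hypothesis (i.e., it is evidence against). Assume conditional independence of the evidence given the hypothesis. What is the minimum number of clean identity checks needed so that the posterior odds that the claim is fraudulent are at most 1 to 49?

5

Prior odds = 0.7/0.3 = 7/3.
Likelihood ratio per clean identity check = 1/3.
Target odds = 1/49.
Require (1/3)ⁿ ≤ 1/49 ÷ (7/3) = 3/343.
(1/3)⁴ = 1/81 is still above 3/343 but (1/3)⁵ = 1/243 is at or below it, so n = 5.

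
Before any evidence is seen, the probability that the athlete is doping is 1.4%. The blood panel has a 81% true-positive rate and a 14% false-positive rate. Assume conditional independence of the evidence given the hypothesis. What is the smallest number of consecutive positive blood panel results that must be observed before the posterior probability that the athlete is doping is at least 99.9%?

Prior odds: 0.014 ÷ 0.986 = 7/493.
Likelihood ratio of a positive result = 0.81/0.14 = 81/14.
Target odds: 0.999 ÷ 0.001 = 999.
Require (81/14)ⁿ ≥ 999 ÷ (7/493) = 492507/7.
(81/14)⁶ ≈37509.6 falls short of 492507/7 but (81/14)⁷ ≈217020 reaches it, so n = 7.

7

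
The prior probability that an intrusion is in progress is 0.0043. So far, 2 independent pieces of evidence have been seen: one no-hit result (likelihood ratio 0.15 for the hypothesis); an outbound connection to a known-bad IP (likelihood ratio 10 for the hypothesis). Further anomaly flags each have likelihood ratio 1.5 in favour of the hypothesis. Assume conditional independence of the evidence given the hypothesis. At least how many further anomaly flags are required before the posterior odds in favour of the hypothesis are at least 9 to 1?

18

Prior odds = 0.0043/0.9957 = 43/9957.
Combined Bayes factor of the evidence already in hand = 0.15 × 10 = 1.5.
Odds after that evidence = (43/9957) × 1.5 = 43/6638.
Target odds = 9.
Need 1.5ⁿ ≥ 9 ÷ (43/6638) = 59742/43.
1.5¹⁷ = 129140163/131072 falls short of 59742/43 but 1.5¹⁸ = 387420489/262144 reaches it, so n = 18.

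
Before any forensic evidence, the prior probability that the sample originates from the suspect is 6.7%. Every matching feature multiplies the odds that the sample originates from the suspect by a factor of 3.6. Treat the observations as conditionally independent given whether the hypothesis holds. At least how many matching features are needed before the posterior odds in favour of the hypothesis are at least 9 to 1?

Prior odds = 0.067/0.933 = 67/933.
Likelihood ratio per matching feature = 3.6.
Target odds = 9.
Need (67/933) × 3.6ⁿ ≥ 9, i.e. 3.6ⁿ ≥ 8397/67.
3.6³ = 46.656 falls short of 8397/67 but 3.6⁴ = 167.9616 reaches it, so n = 4.

4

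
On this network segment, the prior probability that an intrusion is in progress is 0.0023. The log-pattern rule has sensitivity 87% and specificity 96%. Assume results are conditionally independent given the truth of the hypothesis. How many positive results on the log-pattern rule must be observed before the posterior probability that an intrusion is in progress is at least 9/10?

3

Prior odds = 0.0023/0.9977 = 23/9977.
False-positive rate = 1 − 0.96 = 0.04; likelihood ratio of a positive = 0.87/0.04 = 21.75.
Target odds: 0.9 ÷ 0.1 = 9.
Require 21.75ⁿ ≥ 9 ÷ (23/9977) = 89793/23.
21.75² = 473.0625 falls short of 89793/23 but 21.75³ = 658503/64 reaches it, so n = 3.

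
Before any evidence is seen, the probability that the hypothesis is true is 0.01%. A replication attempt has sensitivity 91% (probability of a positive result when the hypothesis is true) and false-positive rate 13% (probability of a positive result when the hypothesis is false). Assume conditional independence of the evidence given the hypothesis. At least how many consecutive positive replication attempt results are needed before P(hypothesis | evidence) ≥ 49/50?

7

Prior odds = 0.0001/0.9999 = 1/9999.
Likelihood ratio of a positive result = 0.91/0.13 = 7.
Target posterior odds = 0.98/0.02 = 49.
Need (1/9999) × 7ⁿ ≥ 49, i.e. 7ⁿ ≥ 489951.
7⁶ = 117649 falls short of 489951 but 7⁷ = 823543 reaches it, so n = 7.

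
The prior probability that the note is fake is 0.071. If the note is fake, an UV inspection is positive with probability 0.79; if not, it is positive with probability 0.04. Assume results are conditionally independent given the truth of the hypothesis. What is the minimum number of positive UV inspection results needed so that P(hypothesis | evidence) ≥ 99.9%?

Prior odds = 0.071/0.929 = 71/929.
Likelihood ratio of a positive = 0.79/0.04 = 19.75.
Target odds: 0.999 ÷ 0.001 = 999.
Need (71/929) × 19.75ⁿ ≥ 999, i.e. 19.75ⁿ ≥ 928071/71.
19.75³ = 7703.734375 falls short of 928071/71 but 19.75⁴ = 38950081/256 reaches it, so n = 4.

4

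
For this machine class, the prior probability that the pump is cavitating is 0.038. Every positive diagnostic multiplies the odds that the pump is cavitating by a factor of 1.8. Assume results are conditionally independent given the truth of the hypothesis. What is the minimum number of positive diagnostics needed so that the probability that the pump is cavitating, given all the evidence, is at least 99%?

14

Prior odds = 0.038/0.962 = 19/481.
Likelihood ratio per positive diagnostic = 1.8.
Target posterior odds = 0.99/0.01 = 99.
Need (19/481) × 1.8ⁿ ≥ 99, i.e. 1.8ⁿ ≥ 47619/19.
1.8¹³ ≈2082.3 falls short of 47619/19 but 1.8¹⁴ ≈3748.13 reaches it, so n = 14.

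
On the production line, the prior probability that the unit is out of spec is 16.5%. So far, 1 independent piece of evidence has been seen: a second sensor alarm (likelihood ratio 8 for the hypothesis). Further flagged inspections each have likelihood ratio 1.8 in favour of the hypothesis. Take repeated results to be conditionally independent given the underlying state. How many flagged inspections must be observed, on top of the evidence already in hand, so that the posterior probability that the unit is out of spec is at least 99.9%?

Prior odds = 0.165/0.835 = 33/167.
Bayes factor of the evidence already in hand = 8.
Odds after that evidence = (33/167) × 8 = 264/167.
Target odds = 0.999/0.001 = 999.
Need 1.8ⁿ ≥ 999 ÷ (264/167) = 55611/88.
1.8¹⁰ ≈357.047 falls short of 55611/88 but 1.8¹¹ ≈642.684 reaches it, so n = 11.

11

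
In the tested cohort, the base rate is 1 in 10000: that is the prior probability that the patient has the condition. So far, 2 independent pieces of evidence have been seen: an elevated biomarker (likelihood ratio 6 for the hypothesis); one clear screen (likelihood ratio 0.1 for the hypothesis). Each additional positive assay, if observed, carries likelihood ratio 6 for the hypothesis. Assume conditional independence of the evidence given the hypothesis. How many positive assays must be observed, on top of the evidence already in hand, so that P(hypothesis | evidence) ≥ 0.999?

Prior odds = 0.0001/0.9999 = 1/9999.
Combined Bayes factor of the evidence already in hand = 6 × 0.1 = 0.6.
Odds after that evidence = (1/9999) × 0.6 = 1/16665.
Target odds = 0.999/0.001 = 999.
Need 6ⁿ ≥ 999 ÷ (1/16665) = 16648335.
6⁹ = 10077696 falls short of 16648335 but 6¹⁰ = 60466176 reaches it, so n = 10.

10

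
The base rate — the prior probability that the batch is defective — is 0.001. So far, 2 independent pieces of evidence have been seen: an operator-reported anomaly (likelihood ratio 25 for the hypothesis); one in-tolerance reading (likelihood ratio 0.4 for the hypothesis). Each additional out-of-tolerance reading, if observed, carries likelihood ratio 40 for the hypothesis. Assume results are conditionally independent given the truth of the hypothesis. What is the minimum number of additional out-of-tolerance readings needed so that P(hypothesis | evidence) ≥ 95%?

3

Prior odds = 0.001/0.999 = 1/999.
Combined Bayes factor of the evidence already in hand = 25 × 0.4 = 10.
Odds after that evidence = (1/999) × 10 = 10/999.
Target odds = 0.95/0.05 = 19.
Need 40ⁿ ≥ 19 ÷ (10/999) = 1898.1.
40² = 1600 falls short of 1898.1 but 40³ = 64000 reaches it, so n = 3.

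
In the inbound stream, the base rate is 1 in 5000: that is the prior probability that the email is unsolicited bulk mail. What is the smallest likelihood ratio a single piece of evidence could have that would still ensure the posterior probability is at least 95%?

Prior odds = 0.0002/0.9998 = 1/4999.
Target odds = 0.95/0.05 = 19.
Required Bayes factor = 19 ÷ (1/4999) = 94981.

94981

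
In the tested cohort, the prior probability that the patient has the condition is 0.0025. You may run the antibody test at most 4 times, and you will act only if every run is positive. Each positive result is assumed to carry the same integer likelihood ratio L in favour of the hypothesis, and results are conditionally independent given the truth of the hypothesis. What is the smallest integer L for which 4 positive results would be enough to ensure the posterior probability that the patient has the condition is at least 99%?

Prior odds = 0.0025/0.9975 = 1/399.
Target odds = 0.99/0.01 = 99.
Need L⁴ ≥ 99 ÷ (1/399) = 39501.
14⁴ = 38416 < 39501 ≤ 50625 = 15⁴, so L = 15.

15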